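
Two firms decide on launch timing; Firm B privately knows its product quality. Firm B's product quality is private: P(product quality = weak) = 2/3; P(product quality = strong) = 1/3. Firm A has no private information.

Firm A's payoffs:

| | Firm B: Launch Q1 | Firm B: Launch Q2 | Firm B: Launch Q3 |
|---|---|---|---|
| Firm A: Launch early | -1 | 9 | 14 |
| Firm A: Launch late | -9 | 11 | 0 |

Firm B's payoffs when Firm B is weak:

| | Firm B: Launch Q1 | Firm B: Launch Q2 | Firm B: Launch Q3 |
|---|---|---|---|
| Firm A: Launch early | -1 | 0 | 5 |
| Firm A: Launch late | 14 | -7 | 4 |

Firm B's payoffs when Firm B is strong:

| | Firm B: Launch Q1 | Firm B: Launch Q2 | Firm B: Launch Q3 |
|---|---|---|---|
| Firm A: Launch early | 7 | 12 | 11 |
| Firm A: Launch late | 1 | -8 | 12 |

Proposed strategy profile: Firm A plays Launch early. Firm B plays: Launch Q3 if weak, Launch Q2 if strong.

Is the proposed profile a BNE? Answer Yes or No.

Firm A plays Launch early: E[Launch early] = 2/3·(14) + 1/3·(9) = 37/3; E[Launch late] = 11/3. Best-responding. ✓
Firm B (product quality weak), facing Launch early: Launch Q1 gives -1, Launch Q2 gives 0, Launch Q3 gives 5. Proposed Launch Q3 is best. ✓
Firm B (product quality strong), facing Launch early: Launch Q1 gives 7, Launch Q2 gives 12, Launch Q3 gives 11. Proposed Launch Q2 is best. ✓

Yes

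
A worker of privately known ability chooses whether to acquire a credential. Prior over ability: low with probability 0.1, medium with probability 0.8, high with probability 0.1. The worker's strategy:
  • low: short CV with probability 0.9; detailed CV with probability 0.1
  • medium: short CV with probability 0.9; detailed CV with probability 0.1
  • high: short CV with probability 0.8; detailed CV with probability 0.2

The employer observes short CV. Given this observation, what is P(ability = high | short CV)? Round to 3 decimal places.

0.090

Apply Bayes' rule using the sender's strategy as the likelihood.
P(short CV) = 0.1·0.9 + 0.8·0.9 + 0.1·0.8 = 0.89
P(high | short CV) = (0.1·0.8) / 0.89 = 0.08 / 0.89 = 0.0898876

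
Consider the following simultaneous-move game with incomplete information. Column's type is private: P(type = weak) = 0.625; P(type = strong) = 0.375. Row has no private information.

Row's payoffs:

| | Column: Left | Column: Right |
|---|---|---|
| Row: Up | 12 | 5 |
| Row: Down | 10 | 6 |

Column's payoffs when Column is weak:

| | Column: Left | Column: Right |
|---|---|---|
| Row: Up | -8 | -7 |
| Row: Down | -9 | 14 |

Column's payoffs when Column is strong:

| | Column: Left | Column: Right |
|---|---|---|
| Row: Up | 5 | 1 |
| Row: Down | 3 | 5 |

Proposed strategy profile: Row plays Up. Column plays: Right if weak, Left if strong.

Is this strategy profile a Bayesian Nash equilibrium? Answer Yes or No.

Row plays Up: E[Up] = 0.625·(5) + 0.375·(12) = 7.625; E[Down] = 7.5. Best-responding. ✓
Column (type weak), facing Up: Left gives -8, Right gives -7. Proposed Right is best. ✓
Column (type strong), facing Up: Left gives 5, Right gives 1. Proposed Left is best. ✓

Yes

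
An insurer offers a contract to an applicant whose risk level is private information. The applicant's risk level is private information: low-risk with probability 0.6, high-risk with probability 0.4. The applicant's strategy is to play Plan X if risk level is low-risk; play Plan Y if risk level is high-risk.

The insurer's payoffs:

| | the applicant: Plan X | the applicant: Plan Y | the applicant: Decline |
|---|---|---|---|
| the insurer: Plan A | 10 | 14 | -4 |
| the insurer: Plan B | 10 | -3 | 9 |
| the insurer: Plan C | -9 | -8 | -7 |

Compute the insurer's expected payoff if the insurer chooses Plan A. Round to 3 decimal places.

11.600

E[Plan A] = 0.6·10 + 0.4·14 = 6 + 5.6 = 11.6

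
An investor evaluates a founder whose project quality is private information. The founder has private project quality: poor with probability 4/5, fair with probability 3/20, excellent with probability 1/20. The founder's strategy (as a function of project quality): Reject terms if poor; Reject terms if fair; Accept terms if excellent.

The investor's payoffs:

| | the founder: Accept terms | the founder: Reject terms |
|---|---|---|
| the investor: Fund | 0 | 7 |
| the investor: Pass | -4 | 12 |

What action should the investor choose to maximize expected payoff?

Pass

E[Fund] = 4/5·(7) + 3/20·(7) + 1/20·(0) = 133/20
E[Pass] = 4/5·(12) + 3/20·(12) + 1/20·(-4) = 56/5
Best response: Pass (56/5 is the largest).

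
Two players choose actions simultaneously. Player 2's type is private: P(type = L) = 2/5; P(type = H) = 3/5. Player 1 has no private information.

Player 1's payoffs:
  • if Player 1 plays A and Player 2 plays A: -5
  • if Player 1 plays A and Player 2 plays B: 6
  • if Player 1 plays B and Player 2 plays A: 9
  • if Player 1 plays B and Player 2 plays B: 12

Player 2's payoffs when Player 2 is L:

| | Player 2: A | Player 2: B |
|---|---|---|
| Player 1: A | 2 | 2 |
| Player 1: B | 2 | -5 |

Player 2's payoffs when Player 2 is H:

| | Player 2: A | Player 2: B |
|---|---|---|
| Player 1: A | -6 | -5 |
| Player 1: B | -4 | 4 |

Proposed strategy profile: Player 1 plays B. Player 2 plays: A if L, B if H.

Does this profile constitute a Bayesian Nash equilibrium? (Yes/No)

Yes

Player 1 plays B: E[B] = 2/5·(9) + 3/5·(12) = 54/5; E[A] = 8/5. Best-responding. ✓
Player 2 (type L), facing B: A gives 2, B gives -5. Proposed A is best. ✓
Player 2 (type H), facing B: A gives -4, B gives 4. Proposed B is best. ✓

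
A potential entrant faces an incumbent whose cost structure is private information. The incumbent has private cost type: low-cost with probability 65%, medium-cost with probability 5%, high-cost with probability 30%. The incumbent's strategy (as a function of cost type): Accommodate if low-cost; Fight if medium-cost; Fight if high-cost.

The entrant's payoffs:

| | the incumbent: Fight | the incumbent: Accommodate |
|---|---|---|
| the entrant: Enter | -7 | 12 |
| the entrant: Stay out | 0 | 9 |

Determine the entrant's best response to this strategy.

E[Enter] = 0.65·(12) + 0.05·(-7) + 0.3·(-7) = 5.35
E[Stay out] = 0.65·(9) + 0.05·(0) + 0.3·(0) = 5.85
Best response: Stay out (5.85 is the largest).

Stay out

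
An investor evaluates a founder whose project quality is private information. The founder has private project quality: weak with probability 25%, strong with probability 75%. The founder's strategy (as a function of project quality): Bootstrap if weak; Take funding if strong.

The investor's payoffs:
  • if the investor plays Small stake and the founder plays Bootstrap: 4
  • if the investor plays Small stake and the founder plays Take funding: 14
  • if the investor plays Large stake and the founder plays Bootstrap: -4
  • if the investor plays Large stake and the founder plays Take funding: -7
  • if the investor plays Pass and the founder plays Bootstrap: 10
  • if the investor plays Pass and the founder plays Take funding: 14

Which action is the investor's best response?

E[Small stake] = 0.25·(4) + 0.75·(14) = 11.5
E[Large stake] = 0.25·(-4) + 0.75·(-7) = -6.25
E[Pass] = 0.25·(10) + 0.75·(14) = 13
Best response: Pass (13 is the largest).

Pass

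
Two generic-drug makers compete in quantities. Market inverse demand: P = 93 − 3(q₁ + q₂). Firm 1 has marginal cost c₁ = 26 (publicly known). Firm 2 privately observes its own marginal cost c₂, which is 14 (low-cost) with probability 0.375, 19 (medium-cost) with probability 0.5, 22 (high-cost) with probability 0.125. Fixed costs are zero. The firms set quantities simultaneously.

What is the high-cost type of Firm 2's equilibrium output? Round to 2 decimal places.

8.58

Firm 2 with cost c maximizes (93 − 3(q₁+q₂) − c)·q₂, giving q₂(c) = (93 − c − 3q₁)/6.
E[c₂] = 0.375·14 + 0.5·19 + 0.125·22 = 17.5
Firm 1's FOC against E[q₂] yields q₁ = (93 − 2·26 + E[c₂])/9 = (93 − 52 + 17.5)/9 = 6.5.
q₂(high-cost) = (93 − 22 − 3·6.5)/6 = 8.58333.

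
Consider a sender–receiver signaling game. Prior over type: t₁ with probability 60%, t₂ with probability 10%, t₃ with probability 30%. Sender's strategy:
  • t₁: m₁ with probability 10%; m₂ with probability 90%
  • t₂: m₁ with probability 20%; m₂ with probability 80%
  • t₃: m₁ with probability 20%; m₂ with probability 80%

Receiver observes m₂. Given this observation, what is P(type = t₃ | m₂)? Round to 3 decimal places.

P(m₂) = 0.6·0.9 + 0.1·0.8 + 0.3·0.8 = 0.86
P(t₃ | m₂) = (0.3·0.8) / 0.86 = 0.24 / 0.86 = 0.27907

0.279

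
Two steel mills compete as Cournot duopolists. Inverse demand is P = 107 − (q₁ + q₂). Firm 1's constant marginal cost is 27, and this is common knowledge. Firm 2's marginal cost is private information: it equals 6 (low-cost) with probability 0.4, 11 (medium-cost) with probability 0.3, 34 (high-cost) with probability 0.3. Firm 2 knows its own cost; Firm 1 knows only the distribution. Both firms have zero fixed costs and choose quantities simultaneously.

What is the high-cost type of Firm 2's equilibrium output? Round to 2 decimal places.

25.02

Each type of Firm 2 best-responds to q₁; Firm 1 best-responds to the expected q₂ over Firm 2's types.
Firm 2 with cost c maximizes (107 − (q₁+q₂) − c)·q₂, giving q₂(c) = (107 − c − q₁)/2.
E[c₂] = 0.4·6 + 0.3·11 + 0.3·34 = 15.9
Firm 1's FOC against E[q₂] yields q₁ = (107 − 2·27 + E[c₂])/3 = (107 − 54 + 15.9)/3 = 22.9667.
q₂(high-cost) = (107 − 34 − 22.9667)/2 = 25.0167.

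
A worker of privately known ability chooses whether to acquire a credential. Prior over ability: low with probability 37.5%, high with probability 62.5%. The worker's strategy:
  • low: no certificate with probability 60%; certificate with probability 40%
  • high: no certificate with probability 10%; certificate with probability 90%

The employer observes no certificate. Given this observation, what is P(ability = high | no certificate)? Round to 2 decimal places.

Apply Bayes' rule using the sender's strategy as the likelihood.
P(no certificate) = 0.375·0.6 + 0.625·0.1 = 0.2875
P(high | no certificate) = (0.625·0.1) / 0.2875 = 0.0625 / 0.2875 = 0.217391

0.22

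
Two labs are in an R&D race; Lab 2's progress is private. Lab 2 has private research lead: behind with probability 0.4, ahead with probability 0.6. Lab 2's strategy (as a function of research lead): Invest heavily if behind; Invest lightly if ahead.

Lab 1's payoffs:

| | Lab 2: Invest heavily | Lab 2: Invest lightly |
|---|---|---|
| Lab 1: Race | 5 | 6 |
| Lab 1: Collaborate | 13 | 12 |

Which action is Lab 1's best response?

E[Race] = 0.4·(5) + 0.6·(6) = 5.6
E[Collaborate] = 0.4·(13) + 0.6·(12) = 12.4
Best response: Collaborate (12.4 is the largest).

Collaborate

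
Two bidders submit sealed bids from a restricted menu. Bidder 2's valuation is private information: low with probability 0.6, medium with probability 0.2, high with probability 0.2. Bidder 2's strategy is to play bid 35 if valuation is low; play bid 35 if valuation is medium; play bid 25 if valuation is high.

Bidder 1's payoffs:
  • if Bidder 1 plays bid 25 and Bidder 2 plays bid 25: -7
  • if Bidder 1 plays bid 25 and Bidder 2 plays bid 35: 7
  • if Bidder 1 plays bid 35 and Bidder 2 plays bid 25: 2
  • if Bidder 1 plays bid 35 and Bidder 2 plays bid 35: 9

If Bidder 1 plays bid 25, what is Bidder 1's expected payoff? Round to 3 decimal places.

4.200

E[bid 25] = 0.6·7 + 0.2·7 + 0.2·(-7) = 4.2 + 1.4 + (-1.4) = 4.2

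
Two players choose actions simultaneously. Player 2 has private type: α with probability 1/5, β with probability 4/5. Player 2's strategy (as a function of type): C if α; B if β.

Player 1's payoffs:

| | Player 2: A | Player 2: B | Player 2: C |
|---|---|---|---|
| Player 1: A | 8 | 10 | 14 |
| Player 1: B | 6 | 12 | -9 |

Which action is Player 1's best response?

A

E[A] = 1/5·(14) + 4/5·(10) = 54/5
E[B] = 1/5·(-9) + 4/5·(12) = 39/5
Best response: A (54/5 is the largest).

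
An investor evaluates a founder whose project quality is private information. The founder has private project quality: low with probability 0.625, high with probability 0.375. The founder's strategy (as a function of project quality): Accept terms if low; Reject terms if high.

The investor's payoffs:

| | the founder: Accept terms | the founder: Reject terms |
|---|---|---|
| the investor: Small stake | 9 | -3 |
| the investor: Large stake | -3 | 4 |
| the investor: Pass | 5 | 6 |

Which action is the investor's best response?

Pass

E[Small stake] = 0.625·(9) + 0.375·(-3) = 4.5
E[Large stake] = 0.625·(-3) + 0.375·(4) = -0.375
E[Pass] = 0.625·(5) + 0.375·(6) = 5.375
Best response: Pass (5.375 is the largest).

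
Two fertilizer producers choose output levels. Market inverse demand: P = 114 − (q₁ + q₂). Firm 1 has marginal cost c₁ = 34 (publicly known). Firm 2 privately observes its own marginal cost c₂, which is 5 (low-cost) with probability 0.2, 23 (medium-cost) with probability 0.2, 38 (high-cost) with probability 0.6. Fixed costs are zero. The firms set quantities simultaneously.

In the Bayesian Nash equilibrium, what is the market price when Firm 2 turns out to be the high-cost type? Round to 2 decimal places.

63.60

Type-c best response for Firm 2: q₂(c) = (114 − c)/2 − q₁/2.
Firm 1 maximizes expected profit; its first-order condition is 114 − 2q₁ − E[q₂] − 34 = 0.
Substituting E[q₂] and solving: E[c₂] = 28.4, so q₁ = (114 − 2·34 + 28.4)/3 = 24.8.
q₂(high-cost) = 25.6, so P = 114 − (24.8 + 25.6) = 63.6.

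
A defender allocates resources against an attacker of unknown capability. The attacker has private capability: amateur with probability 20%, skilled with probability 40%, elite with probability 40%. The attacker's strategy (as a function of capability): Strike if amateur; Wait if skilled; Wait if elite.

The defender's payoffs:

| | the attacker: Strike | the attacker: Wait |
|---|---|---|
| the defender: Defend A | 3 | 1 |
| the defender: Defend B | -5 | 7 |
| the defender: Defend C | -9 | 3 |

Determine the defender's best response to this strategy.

Compute the defender's expected payoff for each action, taking the expectation over the attacker's type.
E[Defend A] = 0.2·(3) + 0.4·(1) + 0.4·(1) = 1.4
E[Defend B] = 0.2·(-5) + 0.4·(7) + 0.4·(7) = 4.6
E[Defend C] = 0.2·(-9) + 0.4·(3) + 0.4·(3) = 0.6
Best response: Defend B (4.6 is the largest).

Defend B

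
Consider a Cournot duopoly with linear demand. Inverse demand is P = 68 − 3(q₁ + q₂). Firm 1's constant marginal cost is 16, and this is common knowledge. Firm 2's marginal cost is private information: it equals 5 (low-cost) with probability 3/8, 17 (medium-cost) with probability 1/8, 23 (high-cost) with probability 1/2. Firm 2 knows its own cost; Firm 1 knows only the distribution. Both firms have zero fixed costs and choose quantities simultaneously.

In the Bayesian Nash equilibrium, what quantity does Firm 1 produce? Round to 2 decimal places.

5.72

Type-c best response for Firm 2: q₂(c) = (68 − c)/6 − q₁/2.
Firm 1 maximizes expected profit; its first-order condition is 68 − 6q₁ − 3E[q₂] − 16 = 0.
Substituting E[q₂] and solving: E[c₂] = 15.5, so q₁ = (68 − 2·16 + 15.5)/9 = 5.72222.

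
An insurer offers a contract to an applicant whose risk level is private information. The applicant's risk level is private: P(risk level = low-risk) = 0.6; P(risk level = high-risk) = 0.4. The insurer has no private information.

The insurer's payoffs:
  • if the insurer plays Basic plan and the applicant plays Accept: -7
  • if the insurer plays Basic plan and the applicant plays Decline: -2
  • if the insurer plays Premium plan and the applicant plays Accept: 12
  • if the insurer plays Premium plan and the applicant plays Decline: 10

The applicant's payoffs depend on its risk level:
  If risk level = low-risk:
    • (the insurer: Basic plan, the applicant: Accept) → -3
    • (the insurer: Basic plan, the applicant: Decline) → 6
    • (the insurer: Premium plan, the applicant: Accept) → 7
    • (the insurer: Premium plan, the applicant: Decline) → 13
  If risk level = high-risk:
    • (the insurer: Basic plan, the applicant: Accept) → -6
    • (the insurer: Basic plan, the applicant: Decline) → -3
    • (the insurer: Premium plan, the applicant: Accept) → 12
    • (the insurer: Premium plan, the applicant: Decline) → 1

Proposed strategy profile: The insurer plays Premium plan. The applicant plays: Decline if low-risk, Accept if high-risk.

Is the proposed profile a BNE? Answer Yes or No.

A profile is a BNE iff every type of every player is best-responding given beliefs about the other side.
The insurer plays Premium plan: E[Premium plan] = 0.6·(10) + 0.4·(12) = 10.8; E[Basic plan] = -4. Best-responding. ✓
The applicant (risk level low-risk), facing Premium plan: Accept gives 7, Decline gives 13. Proposed Decline is best. ✓
The applicant (risk level high-risk), facing Premium plan: Accept gives 12, Decline gives 1. Proposed Accept is best. ✓

Yes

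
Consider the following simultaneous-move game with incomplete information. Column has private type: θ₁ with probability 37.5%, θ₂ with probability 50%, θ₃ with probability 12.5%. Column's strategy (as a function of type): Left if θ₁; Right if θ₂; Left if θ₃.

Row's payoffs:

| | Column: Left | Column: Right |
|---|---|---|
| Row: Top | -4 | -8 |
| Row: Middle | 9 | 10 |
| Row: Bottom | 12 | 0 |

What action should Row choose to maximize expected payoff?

Compute Row's expected payoff for each action, taking the expectation over Column's type.
E[Top] = 0.375·(-4) + 0.5·(-8) + 0.125·(-4) = -6
E[Middle] = 0.375·(9) + 0.5·(10) + 0.125·(9) = 9.5
E[Bottom] = 0.375·(12) + 0.5·(0) + 0.125·(12) = 6
Best response: Middle (9.5 is the largest).

Middle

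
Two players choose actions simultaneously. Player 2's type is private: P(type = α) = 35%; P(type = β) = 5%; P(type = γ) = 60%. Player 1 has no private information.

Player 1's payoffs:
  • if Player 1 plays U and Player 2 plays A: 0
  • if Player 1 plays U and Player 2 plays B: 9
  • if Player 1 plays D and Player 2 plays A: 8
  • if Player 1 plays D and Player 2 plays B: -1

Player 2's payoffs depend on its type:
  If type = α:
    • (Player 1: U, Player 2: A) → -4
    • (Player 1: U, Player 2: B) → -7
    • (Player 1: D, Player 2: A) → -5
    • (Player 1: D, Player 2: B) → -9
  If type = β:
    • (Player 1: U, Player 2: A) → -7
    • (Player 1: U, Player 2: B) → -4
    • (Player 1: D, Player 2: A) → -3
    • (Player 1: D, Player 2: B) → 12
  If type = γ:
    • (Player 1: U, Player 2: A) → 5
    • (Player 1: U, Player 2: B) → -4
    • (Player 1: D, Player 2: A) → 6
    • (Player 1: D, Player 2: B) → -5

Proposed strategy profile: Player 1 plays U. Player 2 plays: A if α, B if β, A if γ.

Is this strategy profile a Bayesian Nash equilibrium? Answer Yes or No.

No

Player 1 plays U: E[U] = 0.35·(0) + 0.05·(9) + 0.6·(0) = 0.45; E[D] = 7.55. Not best-responding. ✗
Player 2 (type α), facing U: A gives -4, B gives -7. Proposed A is best. ✓
Player 2 (type β), facing U: A gives -7, B gives -4. Proposed B is best. ✓
Player 2 (type γ), facing U: A gives 5, B gives -4. Proposed A is best. ✓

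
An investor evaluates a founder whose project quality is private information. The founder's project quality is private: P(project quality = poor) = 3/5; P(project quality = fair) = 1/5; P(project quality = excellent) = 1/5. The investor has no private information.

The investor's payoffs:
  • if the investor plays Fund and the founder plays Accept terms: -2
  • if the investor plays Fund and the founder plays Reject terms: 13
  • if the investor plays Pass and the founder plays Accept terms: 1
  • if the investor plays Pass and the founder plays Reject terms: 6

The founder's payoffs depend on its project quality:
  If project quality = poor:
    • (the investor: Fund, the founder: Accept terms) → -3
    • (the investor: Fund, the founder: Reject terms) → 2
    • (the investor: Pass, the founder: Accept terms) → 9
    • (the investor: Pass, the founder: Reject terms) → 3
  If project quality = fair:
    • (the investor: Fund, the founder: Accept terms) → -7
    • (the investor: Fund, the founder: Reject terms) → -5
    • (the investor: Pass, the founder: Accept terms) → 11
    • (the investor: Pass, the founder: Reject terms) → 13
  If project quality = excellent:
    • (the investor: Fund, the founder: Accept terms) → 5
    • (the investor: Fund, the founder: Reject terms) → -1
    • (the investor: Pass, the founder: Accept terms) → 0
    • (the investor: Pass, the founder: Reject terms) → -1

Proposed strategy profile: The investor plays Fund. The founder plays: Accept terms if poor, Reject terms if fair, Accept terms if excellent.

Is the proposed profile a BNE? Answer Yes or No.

No

A profile is a BNE iff every type of every player is best-responding given beliefs about the other side.
The investor plays Fund: E[Fund] = 3/5·(-2) + 1/5·(13) + 1/5·(-2) = 1; E[Pass] = 2. Not best-responding. ✗
The founder (project quality poor), facing Fund: Accept terms gives -3, Reject terms gives 2. Proposed Accept terms is not best — profitable deviation exists. ✗
The founder (project quality fair), facing Fund: Accept terms gives -7, Reject terms gives -5. Proposed Reject terms is best. ✓
The founder (project quality excellent), facing Fund: Accept terms gives 5, Reject terms gives -1. Proposed Accept terms is best. ✓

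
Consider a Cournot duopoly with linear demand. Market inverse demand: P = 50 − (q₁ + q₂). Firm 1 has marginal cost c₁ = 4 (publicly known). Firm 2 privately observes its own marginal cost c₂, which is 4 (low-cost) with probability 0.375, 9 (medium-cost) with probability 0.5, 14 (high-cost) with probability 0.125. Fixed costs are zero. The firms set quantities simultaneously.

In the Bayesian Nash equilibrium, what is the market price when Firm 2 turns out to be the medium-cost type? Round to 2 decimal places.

21.21

Firm 2 with cost c maximizes (50 − (q₁+q₂) − c)·q₂, giving q₂(c) = (50 − c − q₁)/2.
E[c₂] = 0.375·4 + 0.5·9 + 0.125·14 = 7.75
Firm 1's FOC against E[q₂] yields q₁ = (50 − 2·4 + E[c₂])/3 = (50 − 8 + 7.75)/3 = 16.5833.
q₂(medium-cost) = 12.2083, so P = 50 − (16.5833 + 12.2083) = 21.2083.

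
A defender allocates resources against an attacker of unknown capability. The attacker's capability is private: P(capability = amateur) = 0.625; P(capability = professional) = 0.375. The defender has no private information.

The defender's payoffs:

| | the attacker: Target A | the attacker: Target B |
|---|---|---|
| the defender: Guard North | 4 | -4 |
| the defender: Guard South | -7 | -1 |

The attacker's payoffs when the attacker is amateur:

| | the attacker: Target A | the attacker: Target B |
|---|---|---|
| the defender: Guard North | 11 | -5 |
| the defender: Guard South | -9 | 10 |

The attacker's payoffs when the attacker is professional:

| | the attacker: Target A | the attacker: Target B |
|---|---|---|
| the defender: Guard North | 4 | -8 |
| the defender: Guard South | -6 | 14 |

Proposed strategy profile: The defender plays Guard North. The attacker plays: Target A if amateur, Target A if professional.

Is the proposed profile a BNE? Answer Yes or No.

Yes

The defender plays Guard North: E[Guard North] = 0.625·(4) + 0.375·(4) = 4; E[Guard South] = -7. Best-responding. ✓
The attacker (capability amateur), facing Guard North: Target A gives 11, Target B gives -5. Proposed Target A is best. ✓
The attacker (capability professional), facing Guard North: Target A gives 4, Target B gives -8. Proposed Target A is best. ✓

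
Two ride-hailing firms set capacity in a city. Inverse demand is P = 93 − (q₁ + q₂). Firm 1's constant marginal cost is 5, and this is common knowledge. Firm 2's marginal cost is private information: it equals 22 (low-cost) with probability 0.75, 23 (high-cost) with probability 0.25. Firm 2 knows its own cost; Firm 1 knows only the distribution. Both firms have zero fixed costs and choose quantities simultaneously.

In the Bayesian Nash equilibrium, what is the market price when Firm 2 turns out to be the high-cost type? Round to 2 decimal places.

40.46

Firm 2 with cost c maximizes (93 − (q₁+q₂) − c)·q₂, giving q₂(c) = (93 − c − q₁)/2.
E[c₂] = 0.75·22 + 0.25·23 = 22.25
Firm 1's FOC against E[q₂] yields q₁ = (93 − 2·5 + E[c₂])/3 = (93 − 10 + 22.25)/3 = 35.0833.
q₂(high-cost) = 17.4583, so P = 93 − (35.0833 + 17.4583) = 40.4583.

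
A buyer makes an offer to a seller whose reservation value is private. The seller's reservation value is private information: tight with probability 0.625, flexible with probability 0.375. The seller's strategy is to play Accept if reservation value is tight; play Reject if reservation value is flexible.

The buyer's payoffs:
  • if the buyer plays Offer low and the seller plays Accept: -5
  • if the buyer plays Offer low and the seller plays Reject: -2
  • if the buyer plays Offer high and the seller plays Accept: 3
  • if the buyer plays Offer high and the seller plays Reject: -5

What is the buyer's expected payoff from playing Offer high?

E[Offer high] = 0.625·3 + 0.375·(-5) = 1.875 + (-1.875) = 0

0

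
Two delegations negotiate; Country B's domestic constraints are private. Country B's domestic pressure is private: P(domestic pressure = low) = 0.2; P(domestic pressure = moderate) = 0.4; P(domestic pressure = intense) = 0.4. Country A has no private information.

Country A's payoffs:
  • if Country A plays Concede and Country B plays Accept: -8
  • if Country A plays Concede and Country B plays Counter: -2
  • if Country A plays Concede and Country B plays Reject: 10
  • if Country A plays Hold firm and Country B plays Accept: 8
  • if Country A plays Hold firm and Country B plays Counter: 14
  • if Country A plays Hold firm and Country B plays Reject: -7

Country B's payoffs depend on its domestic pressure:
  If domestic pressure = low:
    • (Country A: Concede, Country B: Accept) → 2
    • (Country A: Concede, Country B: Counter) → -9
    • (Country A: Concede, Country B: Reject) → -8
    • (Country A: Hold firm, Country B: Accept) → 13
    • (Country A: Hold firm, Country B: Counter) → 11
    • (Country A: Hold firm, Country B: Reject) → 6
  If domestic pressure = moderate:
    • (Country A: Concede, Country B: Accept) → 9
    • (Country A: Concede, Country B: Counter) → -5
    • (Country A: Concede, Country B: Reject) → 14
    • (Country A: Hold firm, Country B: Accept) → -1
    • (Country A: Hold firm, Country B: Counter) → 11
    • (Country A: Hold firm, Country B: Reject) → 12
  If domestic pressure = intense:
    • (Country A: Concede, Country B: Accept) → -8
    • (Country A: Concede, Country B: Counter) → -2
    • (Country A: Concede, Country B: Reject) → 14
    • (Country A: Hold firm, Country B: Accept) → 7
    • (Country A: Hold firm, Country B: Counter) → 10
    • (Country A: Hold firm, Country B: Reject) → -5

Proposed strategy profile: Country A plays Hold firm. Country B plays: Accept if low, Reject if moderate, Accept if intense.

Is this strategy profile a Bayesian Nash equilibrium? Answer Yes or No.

No

Country A plays Hold firm: E[Hold firm] = 0.2·(8) + 0.4·(-7) + 0.4·(8) = 2; E[Concede] = -0.8. Best-responding. ✓
Country B (domestic pressure low), facing Hold firm: Accept gives 13, Counter gives 11, Reject gives 6. Proposed Accept is best. ✓
Country B (domestic pressure moderate), facing Hold firm: Accept gives -1, Counter gives 11, Reject gives 12. Proposed Reject is best. ✓
Country B (domestic pressure intense), facing Hold firm: Accept gives 7, Counter gives 10, Reject gives -5. Proposed Accept is not best — profitable deviation exists. ✗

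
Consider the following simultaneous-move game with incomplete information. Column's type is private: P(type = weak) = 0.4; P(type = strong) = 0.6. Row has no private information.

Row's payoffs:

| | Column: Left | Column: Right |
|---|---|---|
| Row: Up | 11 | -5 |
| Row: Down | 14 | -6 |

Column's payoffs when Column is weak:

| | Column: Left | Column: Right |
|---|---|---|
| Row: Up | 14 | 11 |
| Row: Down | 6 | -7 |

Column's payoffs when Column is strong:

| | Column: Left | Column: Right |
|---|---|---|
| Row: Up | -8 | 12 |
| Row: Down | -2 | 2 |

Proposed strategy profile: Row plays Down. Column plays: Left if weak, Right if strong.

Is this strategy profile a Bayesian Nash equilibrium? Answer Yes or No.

Yes

Row plays Down: E[Down] = 0.4·(14) + 0.6·(-6) = 2; E[Up] = 1.4. Best-responding. ✓
Column (type weak), facing Down: Left gives 6, Right gives -7. Proposed Left is best. ✓
Column (type strong), facing Down: Left gives -2, Right gives 2. Proposed Right is best. ✓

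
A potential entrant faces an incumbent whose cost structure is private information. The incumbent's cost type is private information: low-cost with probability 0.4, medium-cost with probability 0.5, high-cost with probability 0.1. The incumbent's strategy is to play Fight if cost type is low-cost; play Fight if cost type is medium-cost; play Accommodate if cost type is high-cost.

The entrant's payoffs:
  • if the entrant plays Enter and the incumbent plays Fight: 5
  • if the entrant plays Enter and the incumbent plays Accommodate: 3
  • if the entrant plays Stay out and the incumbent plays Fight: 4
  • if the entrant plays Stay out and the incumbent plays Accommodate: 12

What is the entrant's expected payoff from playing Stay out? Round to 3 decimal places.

4.800

E[Stay out] = 0.4·4 + 0.5·4 + 0.1·12 = 1.6 + 2 + 1.2 = 4.8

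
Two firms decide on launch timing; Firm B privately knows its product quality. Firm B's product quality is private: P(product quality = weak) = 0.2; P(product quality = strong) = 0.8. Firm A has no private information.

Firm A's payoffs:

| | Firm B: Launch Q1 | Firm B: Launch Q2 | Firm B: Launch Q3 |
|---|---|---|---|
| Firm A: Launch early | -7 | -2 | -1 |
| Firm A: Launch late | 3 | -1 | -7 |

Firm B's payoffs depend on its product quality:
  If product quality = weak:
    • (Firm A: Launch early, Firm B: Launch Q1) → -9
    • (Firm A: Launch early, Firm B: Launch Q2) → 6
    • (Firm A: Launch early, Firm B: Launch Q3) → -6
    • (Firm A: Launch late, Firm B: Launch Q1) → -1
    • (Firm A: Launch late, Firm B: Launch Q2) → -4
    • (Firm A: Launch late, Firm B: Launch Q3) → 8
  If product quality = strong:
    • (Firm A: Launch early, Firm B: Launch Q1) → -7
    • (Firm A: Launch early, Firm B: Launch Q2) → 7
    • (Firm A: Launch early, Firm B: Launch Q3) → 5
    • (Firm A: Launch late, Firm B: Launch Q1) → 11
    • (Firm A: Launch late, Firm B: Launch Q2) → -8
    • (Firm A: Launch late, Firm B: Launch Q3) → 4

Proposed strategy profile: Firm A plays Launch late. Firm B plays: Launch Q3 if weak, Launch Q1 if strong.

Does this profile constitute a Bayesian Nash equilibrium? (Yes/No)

Yes

Firm A plays Launch late: E[Launch late] = 0.2·(-7) + 0.8·(3) = 1; E[Launch early] = -5.8. Best-responding. ✓
Firm B (product quality weak), facing Launch late: Launch Q1 gives -1, Launch Q2 gives -4, Launch Q3 gives 8. Proposed Launch Q3 is best. ✓
Firm B (product quality strong), facing Launch late: Launch Q1 gives 11, Launch Q2 gives -8, Launch Q3 gives 4. Proposed Launch Q1 is best. ✓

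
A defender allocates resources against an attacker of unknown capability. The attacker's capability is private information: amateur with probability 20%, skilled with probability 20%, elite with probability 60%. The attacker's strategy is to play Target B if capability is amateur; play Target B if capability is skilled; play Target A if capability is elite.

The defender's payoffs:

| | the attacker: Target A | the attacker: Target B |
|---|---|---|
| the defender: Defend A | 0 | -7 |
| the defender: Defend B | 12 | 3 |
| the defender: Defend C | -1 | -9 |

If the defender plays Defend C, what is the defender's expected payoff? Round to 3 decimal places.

Take the expectation over the attacker's capability, weighting each type's action by its prior probability.
E[Defend C] = 0.2·(-9) + 0.2·(-9) + 0.6·(-1) = (-1.8) + (-1.8) + (-0.6) = -4.2

-4.200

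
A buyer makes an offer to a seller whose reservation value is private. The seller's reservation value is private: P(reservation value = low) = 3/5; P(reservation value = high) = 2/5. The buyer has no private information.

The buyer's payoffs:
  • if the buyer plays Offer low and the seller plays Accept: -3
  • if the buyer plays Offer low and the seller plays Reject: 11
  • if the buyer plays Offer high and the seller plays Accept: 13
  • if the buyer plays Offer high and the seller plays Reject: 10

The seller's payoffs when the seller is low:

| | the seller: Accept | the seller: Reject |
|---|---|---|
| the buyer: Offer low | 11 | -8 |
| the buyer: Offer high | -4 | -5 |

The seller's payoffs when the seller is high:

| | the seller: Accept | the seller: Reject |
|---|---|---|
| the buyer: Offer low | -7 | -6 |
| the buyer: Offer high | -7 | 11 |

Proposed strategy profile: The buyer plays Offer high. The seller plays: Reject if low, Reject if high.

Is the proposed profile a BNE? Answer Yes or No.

No

The buyer plays Offer high: E[Offer high] = 3/5·(10) + 2/5·(10) = 10; E[Offer low] = 11. Not best-responding. ✗
The seller (reservation value low), facing Offer high: Accept gives -4, Reject gives -5. Proposed Reject is not best — profitable deviation exists. ✗
The seller (reservation value high), facing Offer high: Accept gives -7, Reject gives 11. Proposed Reject is best. ✓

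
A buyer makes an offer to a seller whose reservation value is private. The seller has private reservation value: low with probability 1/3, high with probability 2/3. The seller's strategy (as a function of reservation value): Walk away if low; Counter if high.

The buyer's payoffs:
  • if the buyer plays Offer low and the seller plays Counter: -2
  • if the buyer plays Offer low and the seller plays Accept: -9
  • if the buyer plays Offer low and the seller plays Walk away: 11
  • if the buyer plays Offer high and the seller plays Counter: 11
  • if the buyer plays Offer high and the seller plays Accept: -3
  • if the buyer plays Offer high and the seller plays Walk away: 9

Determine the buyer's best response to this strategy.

Offer high

Compute the buyer's expected payoff for each action, taking the expectation over the seller's type.
E[Offer low] = 1/3·(11) + 2/3·(-2) = 7/3
E[Offer high] = 1/3·(9) + 2/3·(11) = 31/3
Best response: Offer high (31/3 is the largest).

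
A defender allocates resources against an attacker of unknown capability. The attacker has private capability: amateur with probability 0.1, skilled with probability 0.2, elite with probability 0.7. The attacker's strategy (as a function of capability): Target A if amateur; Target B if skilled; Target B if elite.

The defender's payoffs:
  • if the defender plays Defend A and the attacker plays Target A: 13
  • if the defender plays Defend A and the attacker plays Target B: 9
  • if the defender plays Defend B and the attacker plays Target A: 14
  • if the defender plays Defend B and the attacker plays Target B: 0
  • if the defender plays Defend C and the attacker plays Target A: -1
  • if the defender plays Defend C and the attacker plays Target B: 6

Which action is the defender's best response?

E[Defend A] = 0.1·(13) + 0.2·(9) + 0.7·(9) = 9.4
E[Defend B] = 0.1·(14) + 0.2·(0) + 0.7·(0) = 1.4
E[Defend C] = 0.1·(-1) + 0.2·(6) + 0.7·(6) = 5.3
Best response: Defend A (9.4 is the largest).

Defend A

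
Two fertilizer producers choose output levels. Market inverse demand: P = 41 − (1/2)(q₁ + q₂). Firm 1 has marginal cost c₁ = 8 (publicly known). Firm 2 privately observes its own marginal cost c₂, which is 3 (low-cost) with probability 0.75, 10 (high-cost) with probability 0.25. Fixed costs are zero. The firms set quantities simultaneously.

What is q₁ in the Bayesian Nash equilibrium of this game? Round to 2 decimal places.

19.83

Firm 2 with cost c maximizes (41 − (1/2)(q₁+q₂) − c)·q₂, giving q₂(c) = (41 − c − (1/2)q₁).
E[c₂] = 0.75·3 + 0.25·10 = 4.75
Firm 1's FOC against E[q₂] yields q₁ = (41 − 2·8 + E[c₂])/(3/2) = (41 − 16 + 4.75)/(3/2) = 19.8333.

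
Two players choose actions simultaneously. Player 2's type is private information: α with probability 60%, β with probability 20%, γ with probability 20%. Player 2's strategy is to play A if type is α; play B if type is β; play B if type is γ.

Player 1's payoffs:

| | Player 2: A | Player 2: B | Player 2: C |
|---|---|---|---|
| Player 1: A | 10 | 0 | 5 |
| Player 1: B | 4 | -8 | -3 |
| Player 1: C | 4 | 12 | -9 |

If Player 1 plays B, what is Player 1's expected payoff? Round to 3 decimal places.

-0.800

E[B] = 0.6·4 + 0.2·(-8) + 0.2·(-8) = 2.4 + (-1.6) + (-1.6) = -0.8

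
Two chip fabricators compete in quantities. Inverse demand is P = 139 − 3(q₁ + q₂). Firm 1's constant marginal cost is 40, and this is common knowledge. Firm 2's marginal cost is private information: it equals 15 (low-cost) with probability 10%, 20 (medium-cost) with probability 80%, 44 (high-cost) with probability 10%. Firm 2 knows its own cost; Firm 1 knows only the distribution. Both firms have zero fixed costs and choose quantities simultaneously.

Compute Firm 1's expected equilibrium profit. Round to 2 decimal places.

242.40

Firm 2 with cost c maximizes (139 − 3(q₁+q₂) − c)·q₂, giving q₂(c) = (139 − c − 3q₁)/6.
E[c₂] = 0.1·15 + 0.8·20 + 0.1·44 = 21.9
Firm 1's FOC against E[q₂] yields q₁ = (139 − 2·40 + E[c₂])/9 = (139 − 80 + 21.9)/9 = 8.98889.
E[P] = 139 − 3·(q₁ + E[q₂]) = 66.9667; Firm 1's expected profit = (E[P] − 40)·q₁ = (66.9667 − 40)·8.98889 = 242.4.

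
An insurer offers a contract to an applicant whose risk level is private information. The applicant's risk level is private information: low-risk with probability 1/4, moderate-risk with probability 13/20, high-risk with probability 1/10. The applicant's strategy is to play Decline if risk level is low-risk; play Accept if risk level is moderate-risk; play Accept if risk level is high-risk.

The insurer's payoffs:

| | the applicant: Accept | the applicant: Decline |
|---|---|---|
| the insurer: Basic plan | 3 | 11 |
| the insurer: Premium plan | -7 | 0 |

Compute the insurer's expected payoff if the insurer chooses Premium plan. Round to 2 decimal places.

-5.25

E[Premium plan] = 1/4·0 + 13/20·(-7) + 1/10·(-7) = 0 + (-91/20) + (-7/10) = -21/4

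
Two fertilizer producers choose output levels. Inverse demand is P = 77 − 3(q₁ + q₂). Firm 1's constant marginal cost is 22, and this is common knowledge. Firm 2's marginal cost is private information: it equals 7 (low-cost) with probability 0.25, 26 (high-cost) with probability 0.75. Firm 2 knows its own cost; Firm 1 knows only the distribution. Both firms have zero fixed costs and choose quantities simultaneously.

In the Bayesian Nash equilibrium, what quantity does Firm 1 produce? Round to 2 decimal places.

Type-c best response for Firm 2: q₂(c) = (77 − c)/6 − q₁/2.
Firm 1 maximizes expected profit; its first-order condition is 77 − 6q₁ − 3E[q₂] − 22 = 0.
Substituting E[q₂] and solving: E[c₂] = 21.25, so q₁ = (77 − 2·22 + 21.25)/9 = 6.02778.

6.03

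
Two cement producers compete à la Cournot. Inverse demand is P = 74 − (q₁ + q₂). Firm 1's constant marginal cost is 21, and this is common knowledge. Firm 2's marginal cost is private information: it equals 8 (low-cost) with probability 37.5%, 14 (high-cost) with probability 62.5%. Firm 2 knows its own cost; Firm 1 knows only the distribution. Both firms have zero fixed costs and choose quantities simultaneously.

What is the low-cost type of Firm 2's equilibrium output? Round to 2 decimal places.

Type-c best response for Firm 2: q₂(c) = (74 − c)/2 − q₁/2.
Firm 1 maximizes expected profit; its first-order condition is 74 − 2q₁ − E[q₂] − 21 = 0.
Substituting E[q₂] and solving: E[c₂] = 11.75, so q₁ = (74 − 2·21 + 11.75)/3 = 14.5833.
q₂(low-cost) = (74 − 8 − 14.5833)/2 = 25.7083.

25.71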